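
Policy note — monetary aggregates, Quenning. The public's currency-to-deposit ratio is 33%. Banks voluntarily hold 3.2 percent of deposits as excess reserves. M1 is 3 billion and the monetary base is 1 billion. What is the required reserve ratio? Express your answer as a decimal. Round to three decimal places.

0.081

Using m = M/MB = 3/1 = 3.000000. Since m = (1 + c)/(c + rr + e), the denominator satisfies c + rr + e = (1 + c)/m = (1 + 0.33) / 3.000000 ≈ 0.443333.
With c = 0.33 and e = 0.032, the required reserve ratio is 0.443333 − 0.33 − 0.032 = 0.081333.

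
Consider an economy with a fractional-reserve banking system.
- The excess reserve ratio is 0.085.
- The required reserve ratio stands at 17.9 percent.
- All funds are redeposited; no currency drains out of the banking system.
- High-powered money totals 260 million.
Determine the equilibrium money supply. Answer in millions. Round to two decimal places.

The money multiplier is m = 1 / (rr + e) = 1 / (0.179 + 0.085) ≈ 3.787879.
So M = m × MB = 3.787879 × 260 ≈ 984.8485 million.

984.85 million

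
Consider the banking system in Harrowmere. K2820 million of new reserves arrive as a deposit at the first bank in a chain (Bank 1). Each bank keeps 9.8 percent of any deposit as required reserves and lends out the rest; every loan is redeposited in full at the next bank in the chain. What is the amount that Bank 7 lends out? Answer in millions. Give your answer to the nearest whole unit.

Each bank lends a fraction (1 − rr) = 0.9020 of the deposit it receives, so Bank 7 receives 2820·0.9020^6 and lends 2820·0.9020^7 ≈ 1369.9189 million.

K1370 million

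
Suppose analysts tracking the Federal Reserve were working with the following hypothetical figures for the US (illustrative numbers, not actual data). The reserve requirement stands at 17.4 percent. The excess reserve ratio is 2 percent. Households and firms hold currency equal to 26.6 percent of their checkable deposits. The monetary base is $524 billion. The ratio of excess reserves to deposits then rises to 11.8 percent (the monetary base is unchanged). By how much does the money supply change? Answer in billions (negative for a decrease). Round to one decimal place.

-253.3 billion

Initially m₁ = (1 + 0.266) / (0.174 + 0.02 + 0.266) ≈ 2.75217, so M₁ = 2.75217 × 524 ≈ 1442.1371 billion.
After the change m₂ = (1 + 0.266) / (0.174 + 0.118 + 0.266) ≈ 2.26882, so M₂ = 2.26882 × 524 ≈ 1188.8617 billion.
ΔM = M₂ − M₁ = 1188.8617 − 1442.1371 = -253.2754 billion.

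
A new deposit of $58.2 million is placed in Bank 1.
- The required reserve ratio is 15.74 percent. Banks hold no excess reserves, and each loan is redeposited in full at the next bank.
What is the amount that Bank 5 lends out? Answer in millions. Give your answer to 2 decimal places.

Each bank lends a fraction (1 − rr) = 0.8426 of the deposit it receives, so Bank 5 receives 58.2·0.8426^4 and lends 58.2·0.8426^5 ≈ 24.7190 million.

$24.72 million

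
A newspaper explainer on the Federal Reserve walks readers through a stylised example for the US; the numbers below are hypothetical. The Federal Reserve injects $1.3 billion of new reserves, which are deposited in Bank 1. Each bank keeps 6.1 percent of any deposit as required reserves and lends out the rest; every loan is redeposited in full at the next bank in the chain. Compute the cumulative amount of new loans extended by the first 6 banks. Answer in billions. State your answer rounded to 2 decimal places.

$6.29 billion

Bank i lends (1 − rr)^i of the original deposit: Bank 1 lends 1.3·0.9390 = 1.2207, Bank 2 lends 1.3·0.9390² ≈ 1.1462, and so on.
Summing a geometric series: total = 1.3·[0.9390·(1 − 0.9390^6) / (1 − 0.9390)] ≈ 6.2940 billion.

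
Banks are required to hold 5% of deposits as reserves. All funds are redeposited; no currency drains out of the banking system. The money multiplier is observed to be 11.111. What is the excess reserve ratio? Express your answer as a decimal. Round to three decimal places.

0.040

Using m = 11.111. Since m = (1 + c)/(c + rr + e), the denominator satisfies c + rr + e = (1 + c)/m = (1 + 0) / 11.111 ≈ 0.090001.
With c = 0 and rr = 0.05, the excess reserve ratio is 0.090001 − 0 − 0.05 = 0.040001.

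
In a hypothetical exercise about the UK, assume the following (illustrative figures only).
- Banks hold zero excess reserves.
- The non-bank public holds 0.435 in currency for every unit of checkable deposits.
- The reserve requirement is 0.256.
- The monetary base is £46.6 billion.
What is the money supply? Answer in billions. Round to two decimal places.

£96.77 billion

The money multiplier is m = (1 + c) / (rr + c) = (1 + 0.435) / (0.256 + 0.435) ≈ 2.07670.
So M = m × MB = 2.07670 × 46.6 ≈ 96.7742 billion.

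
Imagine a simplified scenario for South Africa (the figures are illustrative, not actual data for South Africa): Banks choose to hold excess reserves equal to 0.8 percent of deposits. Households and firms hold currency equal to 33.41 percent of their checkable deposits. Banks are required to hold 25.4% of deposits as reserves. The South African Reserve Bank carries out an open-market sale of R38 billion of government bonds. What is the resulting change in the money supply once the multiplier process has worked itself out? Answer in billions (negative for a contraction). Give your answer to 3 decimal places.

-85.046 billion

The money multiplier is m = (1 + c) / (rr + e + c) = (1 + 0.3341) / (0.254 + 0.008 + 0.3341) ≈ 2.238047.
The sale removes 38 billion of base, so ΔM = m × ΔMB = 2.238047 × (−38) ≈ -85.0458 billion.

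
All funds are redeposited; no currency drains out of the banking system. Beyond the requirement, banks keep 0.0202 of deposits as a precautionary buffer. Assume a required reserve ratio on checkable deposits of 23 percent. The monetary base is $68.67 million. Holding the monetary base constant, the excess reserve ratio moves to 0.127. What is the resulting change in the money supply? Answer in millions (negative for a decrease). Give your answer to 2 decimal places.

Initially m₁ = 1 / (0.23 + 0.0202) ≈ 3.99680, so M₁ = 3.99680 × 68.67 ≈ 274.4603 million.
After the change m₂ = 1 / (0.23 + 0.127) ≈ 2.80112, so M₂ = 2.80112 × 68.67 ≈ 192.3529 million.
ΔM = M₂ − M₁ = 192.3529 − 274.4603 = -82.1074 million.

-82.11 million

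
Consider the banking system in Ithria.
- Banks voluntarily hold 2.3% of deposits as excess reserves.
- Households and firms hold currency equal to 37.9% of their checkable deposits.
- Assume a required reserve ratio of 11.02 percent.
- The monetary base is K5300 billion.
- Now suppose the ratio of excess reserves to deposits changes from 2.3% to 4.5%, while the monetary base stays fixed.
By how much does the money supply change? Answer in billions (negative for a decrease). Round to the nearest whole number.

-588 billion

Initially m₁ = (1 + 0.379) / (0.1102 + 0.023 + 0.379) ≈ 2.69231, so M₁ = 2.69231 × 5300 = 14269.243 billion.
After the change m₂ = (1 + 0.379) / (0.1102 + 0.045 + 0.379) ≈ 2.58143, so M₂ = 2.58143 × 5300 = 13681.579 billion.
ΔM = M₂ − M₁ = 13681.579 − 14269.243 = -587.664 billion.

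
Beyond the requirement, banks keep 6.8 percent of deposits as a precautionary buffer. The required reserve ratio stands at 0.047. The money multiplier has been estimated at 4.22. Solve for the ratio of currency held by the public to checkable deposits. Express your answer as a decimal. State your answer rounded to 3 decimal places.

0.160

Using m = 4.22. From m = (1 + c)/(c + rr + e), rearranging gives 1 + c = m·(c + rr + e), so c·(1 − m) = m·(rr + e) − 1.
Hence c = [m·(rr + e) − 1]/(1 − m) = [4.22 × (0.047 + 0.068) − 1] / (1 − 4.22) ≈ 0.159845.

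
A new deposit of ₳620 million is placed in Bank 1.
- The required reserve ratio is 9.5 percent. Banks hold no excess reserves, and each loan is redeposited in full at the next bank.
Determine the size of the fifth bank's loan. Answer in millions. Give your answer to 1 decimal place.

Each bank lends a fraction (1 − rr) = 0.9050 of the deposit it receives, so Bank 5 receives 620·0.9050^4 and lends 620·0.9050^5 ≈ 376.3870 million.

₳376.4 million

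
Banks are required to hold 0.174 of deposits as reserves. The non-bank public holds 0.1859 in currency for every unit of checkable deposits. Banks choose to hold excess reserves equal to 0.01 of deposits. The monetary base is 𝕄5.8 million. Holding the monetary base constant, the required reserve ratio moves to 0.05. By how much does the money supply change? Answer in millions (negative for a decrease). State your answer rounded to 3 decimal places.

𝕄9.377 million

Initially m₁ = (1 + 0.1859) / (0.174 + 0.01 + 0.1859) ≈ 3.20600, so M₁ = 3.20600 × 5.8 = 18.5948 million.
After the change m₂ = (1 + 0.1859) / (0.05 + 0.01 + 0.1859) ≈ 4.82269, so M₂ = 4.82269 × 5.8 ≈ 27.9716 million.
ΔM = M₂ − M₁ = 27.9716 − 18.5948 = 9.3768 million.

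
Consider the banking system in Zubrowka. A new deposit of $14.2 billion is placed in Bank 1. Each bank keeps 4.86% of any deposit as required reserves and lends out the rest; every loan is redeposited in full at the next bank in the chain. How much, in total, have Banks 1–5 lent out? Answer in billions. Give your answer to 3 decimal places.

$61.295 billion

Bank i lends (1 − rr)^i of the original deposit: Bank 1 lends 14.2·0.9514 ≈ 13.5099, Bank 2 lends 14.2·0.9514² ≈ 12.8533, and so on.
Summing a geometric series: total = 14.2·[0.9514·(1 − 0.9514^5) / (1 − 0.9514)] ≈ 61.2950 billion.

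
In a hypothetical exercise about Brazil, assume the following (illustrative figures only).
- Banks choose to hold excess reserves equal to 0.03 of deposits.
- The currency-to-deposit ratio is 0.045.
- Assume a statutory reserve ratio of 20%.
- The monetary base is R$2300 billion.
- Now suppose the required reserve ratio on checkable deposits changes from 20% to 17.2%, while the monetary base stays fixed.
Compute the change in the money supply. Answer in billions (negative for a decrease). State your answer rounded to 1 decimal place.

R$990.8 billion

Initially m₁ = (1 + 0.045) / (0.2 + 0.03 + 0.045) = 3.8, so M₁ = 3.8 × 2300 = 8740 billion.
After the change m₂ = (1 + 0.045) / (0.172 + 0.03 + 0.045) ≈ 4.230769, so M₂ = 4.230769 × 2300 = 9730.7687 billion.
ΔM = M₂ − M₁ = 9730.7687 − 8740 = 990.7687 billion.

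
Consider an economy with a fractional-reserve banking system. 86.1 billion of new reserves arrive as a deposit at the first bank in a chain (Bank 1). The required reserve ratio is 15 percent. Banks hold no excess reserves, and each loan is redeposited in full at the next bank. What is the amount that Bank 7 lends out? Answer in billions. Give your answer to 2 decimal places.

Each bank lends a fraction (1 − rr) = 0.8500 of the deposit it receives, so Bank 7 receives 86.1·0.8500^6 and lends 86.1·0.8500^7 ≈ 27.6017 billion.

27.60 billion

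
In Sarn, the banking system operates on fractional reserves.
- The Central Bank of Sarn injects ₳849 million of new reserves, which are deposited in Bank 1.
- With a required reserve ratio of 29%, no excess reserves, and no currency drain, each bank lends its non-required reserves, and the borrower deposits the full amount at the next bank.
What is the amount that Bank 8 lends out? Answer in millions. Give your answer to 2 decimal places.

₳54.82 million

Each bank lends a fraction (1 − rr) = 0.7100 of the deposit it receives, so Bank 8 receives 849·0.7100^7 and lends 849·0.7100^8 ≈ 54.8245 million.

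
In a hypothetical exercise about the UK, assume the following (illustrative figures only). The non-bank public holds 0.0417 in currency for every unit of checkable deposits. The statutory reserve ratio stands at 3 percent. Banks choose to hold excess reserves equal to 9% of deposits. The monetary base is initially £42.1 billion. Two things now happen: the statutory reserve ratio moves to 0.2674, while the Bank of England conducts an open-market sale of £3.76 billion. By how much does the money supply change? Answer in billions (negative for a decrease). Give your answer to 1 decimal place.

Before: m₁ = (1 + 0.0417) / (0.03 + 0.09 + 0.0417) ≈ 6.4422, MB₁ = 42.1, so M₁ = 6.4422 × 42.1 ≈ 271.2166 billion.
After: m₂ = (1 + 0.0417) / (0.2674 + 0.09 + 0.0417) ≈ 2.6101, MB₂ = 42.1 − 3.76 = 38.34, so M₂ = 2.6101 × 38.34 ≈ 100.0712 billion.
ΔM = M₂ − M₁ = 100.0712 − 271.2166 = -171.1454 billion.

-171.1 billion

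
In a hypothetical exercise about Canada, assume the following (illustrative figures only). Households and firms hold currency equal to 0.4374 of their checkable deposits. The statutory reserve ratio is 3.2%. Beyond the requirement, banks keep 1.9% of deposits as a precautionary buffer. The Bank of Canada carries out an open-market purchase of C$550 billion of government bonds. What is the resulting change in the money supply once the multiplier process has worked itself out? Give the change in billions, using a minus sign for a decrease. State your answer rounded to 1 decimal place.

The money multiplier is m = (1 + c) / (rr + e + c) = (1 + 0.4374) / (0.032 + 0.019 + 0.4374) ≈ 2.94308.
The purchase adds 550 billion of base, so ΔM = m × ΔMB = 2.94308 × (+550) = 1618.694 billion.

C$1618.7 billion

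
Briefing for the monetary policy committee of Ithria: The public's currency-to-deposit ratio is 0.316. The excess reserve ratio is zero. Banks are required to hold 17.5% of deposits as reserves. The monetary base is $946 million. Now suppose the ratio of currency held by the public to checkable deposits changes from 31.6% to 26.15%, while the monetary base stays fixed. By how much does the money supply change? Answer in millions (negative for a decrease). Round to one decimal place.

Initially m₁ = (1 + 0.316) / (0.175 + 0.316) ≈ 2.68024, so M₁ = 2.68024 × 946 ≈ 2535.507 million.
After the change m₂ = (1 + 0.2615) / (0.175 + 0.2615) ≈ 2.89003, so M₂ = 2.89003 × 946 ≈ 2733.9684 million.
ΔM = M₂ − M₁ = 2733.9684 − 2535.507 = 198.4614 million.

$198.5 million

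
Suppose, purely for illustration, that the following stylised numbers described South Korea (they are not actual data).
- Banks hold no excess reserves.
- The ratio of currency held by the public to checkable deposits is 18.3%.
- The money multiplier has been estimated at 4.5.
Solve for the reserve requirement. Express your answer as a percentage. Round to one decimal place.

Using m = 4.5. Since m = (1 + c)/(c + rr + e), the denominator satisfies c + rr + e = (1 + c)/m = (1 + 0.183) / 4.5 ≈ 0.262889.
With c = 0.183 and e = 0, the reserve requirement is 0.262889 − 0.183 − 0 = 0.079889.

8.0%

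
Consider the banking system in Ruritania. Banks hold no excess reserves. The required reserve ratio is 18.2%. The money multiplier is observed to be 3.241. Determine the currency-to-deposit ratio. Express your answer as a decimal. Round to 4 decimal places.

0.1830

Using m = 3.241. From m = (1 + c)/(c + rr + e), rearranging gives 1 + c = m·(c + rr + e), so c·(1 − m) = m·(rr + e) − 1.
Hence c = [m·(rr + e) − 1]/(1 − m) = [3.241 × (0.182 + 0) − 1] / (1 − 3.241) ≈ 0.183016.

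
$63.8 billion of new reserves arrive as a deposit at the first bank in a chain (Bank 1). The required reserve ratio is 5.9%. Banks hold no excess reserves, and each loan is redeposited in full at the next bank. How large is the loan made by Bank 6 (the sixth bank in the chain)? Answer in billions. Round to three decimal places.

$44.295 billion

Each bank lends a fraction (1 − rr) = 0.9410 of the deposit it receives, so Bank 6 receives 63.8·0.9410^5 and lends 63.8·0.9410^6 ≈ 44.2954 billion.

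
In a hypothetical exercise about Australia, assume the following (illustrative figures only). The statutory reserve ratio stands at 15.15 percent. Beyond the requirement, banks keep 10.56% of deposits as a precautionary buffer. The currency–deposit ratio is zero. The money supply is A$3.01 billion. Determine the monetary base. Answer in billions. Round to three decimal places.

A$0.774 billion

The money multiplier is m = 1 / (rr + e) = 1 / (0.1515 + 0.1056) ≈ 3.88954.
MB = M / m = 3.01 / 3.88954 ≈ 0.7739 billion.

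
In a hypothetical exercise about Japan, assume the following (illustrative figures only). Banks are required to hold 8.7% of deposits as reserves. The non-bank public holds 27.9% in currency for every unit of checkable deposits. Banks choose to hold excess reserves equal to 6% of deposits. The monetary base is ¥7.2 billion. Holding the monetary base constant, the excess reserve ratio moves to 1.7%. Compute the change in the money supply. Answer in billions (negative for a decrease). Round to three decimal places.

¥2.427 billion

Initially m₁ = (1 + 0.279) / (0.087 + 0.06 + 0.279) ≈ 3.00235, so M₁ = 3.00235 × 7.2 ≈ 21.6169 billion.
After the change m₂ = (1 + 0.279) / (0.087 + 0.017 + 0.279) ≈ 3.33943, so M₂ = 3.33943 × 7.2 ≈ 24.0439 billion.
ΔM = M₂ − M₁ = 24.0439 − 21.6169 = 2.427 billion.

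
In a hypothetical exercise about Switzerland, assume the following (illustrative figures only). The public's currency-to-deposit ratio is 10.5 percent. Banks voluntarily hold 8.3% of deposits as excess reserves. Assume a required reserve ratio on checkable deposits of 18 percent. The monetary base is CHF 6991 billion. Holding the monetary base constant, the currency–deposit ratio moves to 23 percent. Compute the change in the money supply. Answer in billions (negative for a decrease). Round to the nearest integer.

-3550 billion

Initially m₁ = (1 + 0.105) / (0.18 + 0.083 + 0.105) ≈ 3.00272, so M₁ = 3.00272 × 6991 ≈ 20992.0155 billion.
After the change m₂ = (1 + 0.23) / (0.18 + 0.083 + 0.23) ≈ 2.49493, so M₂ = 2.49493 × 6991 ≈ 17442.0556 billion.
ΔM = M₂ − M₁ = 17442.0556 − 20992.0155 = -3549.9599 billion.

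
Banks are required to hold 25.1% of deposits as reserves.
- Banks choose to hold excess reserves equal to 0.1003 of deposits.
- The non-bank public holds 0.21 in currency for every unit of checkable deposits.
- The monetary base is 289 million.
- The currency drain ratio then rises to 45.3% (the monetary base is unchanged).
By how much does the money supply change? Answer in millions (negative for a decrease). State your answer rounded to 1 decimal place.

Initially m₁ = (1 + 0.21) / (0.251 + 0.1003 + 0.21) ≈ 2.15571, so M₁ = 2.15571 × 289 ≈ 623.0002 million.
After the change m₂ = (1 + 0.453) / (0.251 + 0.1003 + 0.453) ≈ 1.80654, so M₂ = 1.80654 × 289 ≈ 522.0901 million.
ΔM = M₂ − M₁ = 522.0901 − 623.0002 = -100.9101 million.

-100.9 million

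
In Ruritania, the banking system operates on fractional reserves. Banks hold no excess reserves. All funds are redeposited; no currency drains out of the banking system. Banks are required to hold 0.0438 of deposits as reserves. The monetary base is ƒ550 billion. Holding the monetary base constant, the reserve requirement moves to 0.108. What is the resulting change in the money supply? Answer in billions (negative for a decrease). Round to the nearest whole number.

-7464 billion

Initially m₁ = 1 / (0.0438) ≈ 22.8311, so M₁ = 22.8311 × 550 = 12557.105 billion.
After the change m₂ = 1 / (0.108) ≈ 9.2593, so M₂ = 9.2593 × 550 = 5092.615 billion.
ΔM = M₂ − M₁ = 5092.615 − 12557.105 = -7464.49 billion.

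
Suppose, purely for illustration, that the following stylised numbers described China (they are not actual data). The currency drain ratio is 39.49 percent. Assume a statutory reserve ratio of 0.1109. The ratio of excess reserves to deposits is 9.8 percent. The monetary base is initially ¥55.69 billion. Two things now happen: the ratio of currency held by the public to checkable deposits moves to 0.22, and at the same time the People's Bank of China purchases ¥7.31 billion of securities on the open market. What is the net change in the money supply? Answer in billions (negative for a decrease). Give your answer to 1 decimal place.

Before: m₁ = (1 + 0.3949) / (0.1109 + 0.098 + 0.3949) ≈ 2.3102, MB₁ = 55.69, so M₁ = 2.3102 × 55.69 ≈ 128.655 billion.
After: m₂ = (1 + 0.22) / (0.1109 + 0.098 + 0.22) ≈ 2.8445, MB₂ = 55.69 + 7.31 = 63, so M₂ = 2.8445 × 63 = 179.2035 billion.
ΔM = M₂ − M₁ = 179.2035 − 128.655 = 50.5485 billion.

¥50.5 billion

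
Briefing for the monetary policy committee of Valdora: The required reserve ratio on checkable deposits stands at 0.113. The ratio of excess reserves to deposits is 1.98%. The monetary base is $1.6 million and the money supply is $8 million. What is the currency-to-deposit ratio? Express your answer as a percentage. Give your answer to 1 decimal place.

8.4%

Using m = M/MB = 8/1.6 = 5.000000. From m = (1 + c)/(c + rr + e), rearranging gives 1 + c = m·(c + rr + e), so c·(1 − m) = m·(rr + e) − 1.
Hence c = [m·(rr + e) − 1]/(1 − m) = [5.000000 × (0.113 + 0.0198) − 1] / (1 − 5.000000) = 0.084000.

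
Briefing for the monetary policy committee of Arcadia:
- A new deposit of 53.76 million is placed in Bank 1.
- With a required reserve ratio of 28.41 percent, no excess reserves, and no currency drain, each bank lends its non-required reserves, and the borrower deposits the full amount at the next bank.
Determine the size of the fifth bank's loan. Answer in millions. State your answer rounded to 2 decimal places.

Each bank lends a fraction (1 − rr) = 0.7159 of the deposit it receives, so Bank 5 receives 53.76·0.7159^4 and lends 53.76·0.7159^5 ≈ 10.1093 million.

10.11 million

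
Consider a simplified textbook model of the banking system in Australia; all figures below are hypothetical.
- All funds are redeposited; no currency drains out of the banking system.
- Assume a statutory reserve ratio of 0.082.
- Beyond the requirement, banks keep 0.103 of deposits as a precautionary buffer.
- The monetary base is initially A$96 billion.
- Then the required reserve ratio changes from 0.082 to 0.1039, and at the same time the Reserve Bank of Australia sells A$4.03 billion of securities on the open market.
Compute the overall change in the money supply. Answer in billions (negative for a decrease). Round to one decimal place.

-74.4 billion

Before: m₁ = 1 / (0.082 + 0.103) ≈ 5.4054, MB₁ = 96, so M₁ = 5.4054 × 96 = 518.9184 billion.
After: m₂ = 1 / (0.1039 + 0.103) ≈ 4.8333, MB₂ = 96 − 4.03 = 91.97, so M₂ = 4.8333 × 91.97 ≈ 444.5186 billion.
ΔM = M₂ − M₁ = 444.5186 − 518.9184 = -74.3998 billion.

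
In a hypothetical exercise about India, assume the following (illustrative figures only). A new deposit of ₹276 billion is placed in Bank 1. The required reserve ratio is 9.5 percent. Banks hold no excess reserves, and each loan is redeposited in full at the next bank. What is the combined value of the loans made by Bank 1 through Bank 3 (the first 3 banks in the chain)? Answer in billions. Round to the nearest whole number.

Bank i lends (1 − rr)^i of the original deposit: Bank 1 lends 276·0.9050 = 249.7800, Bank 2 lends 276·0.9050² = 226.0509, and so on.
Summing a geometric series: total = 276·[0.9050·(1 − 0.9050^3) / (1 − 0.9050)] ≈ 680.4070 billion.

₹680 billion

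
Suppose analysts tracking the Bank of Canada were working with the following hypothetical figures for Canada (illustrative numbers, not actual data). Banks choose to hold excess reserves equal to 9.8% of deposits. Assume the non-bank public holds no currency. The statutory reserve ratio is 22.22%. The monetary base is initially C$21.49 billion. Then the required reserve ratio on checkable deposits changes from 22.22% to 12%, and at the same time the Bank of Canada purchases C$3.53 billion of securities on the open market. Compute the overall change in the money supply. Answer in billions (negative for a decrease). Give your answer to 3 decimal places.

Before: m₁ = 1 / (0.2222 + 0.098) ≈ 3.123048, MB₁ = 21.49, so M₁ = 3.123048 × 21.49 ≈ 67.1143 billion.
After: m₂ = 1 / (0.12 + 0.098) ≈ 4.587156, MB₂ = 21.49 + 3.53 = 25.02, so M₂ = 4.587156 × 25.02 ≈ 114.7706 billion.
ΔM = M₂ − M₁ = 114.7706 − 67.1143 = 47.6563 billion.

C$47.656 billion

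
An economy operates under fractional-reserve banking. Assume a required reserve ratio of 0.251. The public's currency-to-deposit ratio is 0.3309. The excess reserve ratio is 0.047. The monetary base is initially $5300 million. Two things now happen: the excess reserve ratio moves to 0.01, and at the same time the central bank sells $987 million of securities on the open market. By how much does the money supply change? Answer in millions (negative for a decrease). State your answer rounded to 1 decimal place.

Before: m₁ = (1 + 0.3309) / (0.251 + 0.047 + 0.3309) ≈ 2.116235, MB₁ = 5300, so M₁ = 2.116235 × 5300 = 11216.0455 million.
After: m₂ = (1 + 0.3309) / (0.251 + 0.01 + 0.3309) ≈ 2.248522, MB₂ = 5300 − 987 = 4313, so M₂ = 2.248522 × 4313 ≈ 9697.8754 million.
ΔM = M₂ − M₁ = 9697.8754 − 11216.0455 = -1518.1701 million.

-1518.2 million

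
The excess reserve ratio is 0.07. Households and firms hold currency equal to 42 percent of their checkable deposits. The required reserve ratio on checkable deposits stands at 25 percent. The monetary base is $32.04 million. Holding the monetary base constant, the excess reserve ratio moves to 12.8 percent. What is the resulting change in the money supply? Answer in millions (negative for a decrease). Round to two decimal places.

Initially m₁ = (1 + 0.42) / (0.25 + 0.07 + 0.42) ≈ 1.91892, so M₁ = 1.91892 × 32.04 ≈ 61.4822 million.
After the change m₂ = (1 + 0.42) / (0.25 + 0.128 + 0.42) ≈ 1.77945, so M₂ = 1.77945 × 32.04 ≈ 57.0136 million.
ΔM = M₂ − M₁ = 57.0136 − 61.4822 = -4.4686 million.

-4.47 million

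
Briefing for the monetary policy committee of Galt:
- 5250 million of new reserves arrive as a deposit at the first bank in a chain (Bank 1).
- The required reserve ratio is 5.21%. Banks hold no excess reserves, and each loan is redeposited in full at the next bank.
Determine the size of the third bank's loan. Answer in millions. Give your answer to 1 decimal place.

Each bank lends a fraction (1 − rr) = 0.9479 of the deposit it receives, so Bank 3 receives 5250·0.9479^2 and lends 5250·0.9479^3 ≈ 4471.4345 million.

4471.4 million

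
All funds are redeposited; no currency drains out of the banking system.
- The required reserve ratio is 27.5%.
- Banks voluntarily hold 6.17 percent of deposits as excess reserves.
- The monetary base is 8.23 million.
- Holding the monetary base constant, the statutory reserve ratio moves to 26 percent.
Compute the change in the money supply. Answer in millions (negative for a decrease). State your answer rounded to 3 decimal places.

1.140 million

Initially m₁ = 1 / (0.275 + 0.0617) ≈ 2.97, so M₁ = 2.97 × 8.23 = 24.4431 million.
After the change m₂ = 1 / (0.26 + 0.0617) ≈ 3.10849, so M₂ = 3.10849 × 8.23 ≈ 25.5829 million.
ΔM = M₂ − M₁ = 25.5829 − 24.4431 = 1.1398 million.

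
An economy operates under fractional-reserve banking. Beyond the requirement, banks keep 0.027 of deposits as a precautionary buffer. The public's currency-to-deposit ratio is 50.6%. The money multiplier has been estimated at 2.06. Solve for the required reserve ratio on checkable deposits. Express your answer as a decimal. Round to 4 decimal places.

0.1981

Using m = 2.06. Since m = (1 + c)/(c + rr + e), the denominator satisfies c + rr + e = (1 + c)/m = (1 + 0.506) / 2.06 ≈ 0.731068.
With c = 0.506 and e = 0.027, the required reserve ratio on checkable deposits is 0.731068 − 0.506 − 0.027 = 0.198068.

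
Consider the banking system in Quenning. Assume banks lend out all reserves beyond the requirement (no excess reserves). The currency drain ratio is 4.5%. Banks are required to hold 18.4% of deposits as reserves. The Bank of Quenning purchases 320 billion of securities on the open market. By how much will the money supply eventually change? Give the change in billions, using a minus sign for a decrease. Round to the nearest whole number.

1460 billion

The money multiplier is m = (1 + c) / (rr + c) = (1 + 0.045) / (0.184 + 0.045) ≈ 4.5633.
The purchase adds 320 billion of base, so ΔM = m × ΔMB = 4.5633 × (+320) = 1460.256 billion.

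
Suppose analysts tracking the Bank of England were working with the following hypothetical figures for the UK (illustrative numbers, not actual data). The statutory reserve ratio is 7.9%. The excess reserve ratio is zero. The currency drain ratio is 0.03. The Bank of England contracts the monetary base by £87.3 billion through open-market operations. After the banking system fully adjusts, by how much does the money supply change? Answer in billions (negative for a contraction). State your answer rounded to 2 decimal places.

The money multiplier is m = (1 + c) / (rr + c) = (1 + 0.03) / (0.079 + 0.03) ≈ 9.44954.
The sale removes 87.3 billion of base, so ΔM = m × ΔMB = 9.44954 × (−87.3) ≈ -824.9448 billion.

-824.94 billion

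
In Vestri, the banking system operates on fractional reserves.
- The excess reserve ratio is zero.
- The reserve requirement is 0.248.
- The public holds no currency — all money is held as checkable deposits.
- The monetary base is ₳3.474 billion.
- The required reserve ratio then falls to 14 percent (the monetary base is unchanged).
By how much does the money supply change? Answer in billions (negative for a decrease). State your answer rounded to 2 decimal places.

Initially m₁ = 1 / (0.248) ≈ 4.0323, so M₁ = 4.0323 × 3.474 ≈ 14.0082 billion.
After the change m₂ = 1 / (0.14) ≈ 7.1429, so M₂ = 7.1429 × 3.474 ≈ 24.8144 billion.
ΔM = M₂ − M₁ = 24.8144 − 14.0082 = 10.8062 billion.

₳10.81 billion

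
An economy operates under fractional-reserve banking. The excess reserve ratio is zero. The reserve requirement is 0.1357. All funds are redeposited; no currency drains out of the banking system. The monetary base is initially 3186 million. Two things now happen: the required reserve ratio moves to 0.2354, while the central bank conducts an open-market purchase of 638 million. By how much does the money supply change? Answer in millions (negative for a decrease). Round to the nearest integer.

Before: m₁ = 1 / (0.1357) ≈ 7.36920, MB₁ = 3186, so M₁ = 7.36920 × 3186 = 23478.2712 million.
After: m₂ = 1 / (0.2354) ≈ 4.24809, MB₂ = 3186 + 638 = 3824, so M₂ = 4.24809 × 3824 ≈ 16244.6962 million.
ΔM = M₂ − M₁ = 16244.6962 − 23478.2712 = -7233.575 million.

-7234 million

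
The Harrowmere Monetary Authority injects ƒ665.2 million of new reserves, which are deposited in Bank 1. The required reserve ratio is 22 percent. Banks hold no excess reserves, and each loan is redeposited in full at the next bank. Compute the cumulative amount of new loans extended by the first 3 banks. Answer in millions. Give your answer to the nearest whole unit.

ƒ1239 million

Bank i lends (1 − rr)^i of the original deposit: Bank 1 lends 665.2·0.7800 = 518.8560, Bank 2 lends 665.2·0.7800² ≈ 404.7077, and so on.
Summing a geometric series: total = 665.2·[0.7800·(1 − 0.7800^3) / (1 − 0.7800)] ≈ 1239.2357 million.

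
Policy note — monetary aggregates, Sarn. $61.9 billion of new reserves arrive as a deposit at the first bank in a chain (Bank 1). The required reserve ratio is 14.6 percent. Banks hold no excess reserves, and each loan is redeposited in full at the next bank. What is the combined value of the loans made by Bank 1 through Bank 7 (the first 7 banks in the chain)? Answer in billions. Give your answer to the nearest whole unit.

$242 billion

Bank i lends (1 − rr)^i of the original deposit: Bank 1 lends 61.9·0.8540 = 52.8626, Bank 2 lends 61.9·0.8540² ≈ 45.1447, and so on.
Summing a geometric series: total = 61.9·[0.8540·(1 − 0.8540^7) / (1 − 0.8540)] ≈ 242.1225 billion.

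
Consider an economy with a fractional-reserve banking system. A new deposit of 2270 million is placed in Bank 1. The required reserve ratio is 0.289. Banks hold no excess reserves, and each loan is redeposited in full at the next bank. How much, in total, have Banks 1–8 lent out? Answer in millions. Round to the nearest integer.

Bank i lends (1 − rr)^i of the original deposit: Bank 1 lends 2270·0.7110 = 1613.9700, Bank 2 lends 2270·0.7110² ≈ 1147.5327, and so on.
Summing a geometric series: total = 2270·[0.7110·(1 − 0.7110^8) / (1 − 0.7110)] ≈ 5219.9556 million.

5220 million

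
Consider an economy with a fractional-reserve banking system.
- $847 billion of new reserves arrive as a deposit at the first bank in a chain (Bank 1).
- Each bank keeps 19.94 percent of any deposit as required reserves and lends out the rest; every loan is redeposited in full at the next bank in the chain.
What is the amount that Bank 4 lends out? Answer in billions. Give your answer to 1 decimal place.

Each bank lends a fraction (1 − rr) = 0.8006 of the deposit it receives, so Bank 4 receives 847·0.8006^3 and lends 847·0.8006^4 ≈ 347.9732 billion.

$348.0 billion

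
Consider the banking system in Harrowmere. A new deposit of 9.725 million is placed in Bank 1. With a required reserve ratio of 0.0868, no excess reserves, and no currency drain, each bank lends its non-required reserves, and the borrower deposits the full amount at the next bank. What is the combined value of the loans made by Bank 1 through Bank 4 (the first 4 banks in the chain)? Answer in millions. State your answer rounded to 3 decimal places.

31.160 million

Bank i lends (1 − rr)^i of the original deposit: Bank 1 lends 9.725·0.9132 ≈ 8.8809, Bank 2 lends 9.725·0.9132² ≈ 8.1100, and so on.
Summing a geometric series: total = 9.725·[0.9132·(1 − 0.9132^4) / (1 − 0.9132)] ≈ 31.1602 million.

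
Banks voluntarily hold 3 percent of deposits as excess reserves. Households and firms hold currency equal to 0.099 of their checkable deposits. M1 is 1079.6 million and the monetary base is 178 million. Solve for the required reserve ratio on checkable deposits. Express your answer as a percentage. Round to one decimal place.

Using m = M/MB = 1079.6/178 ≈ 6.065169. Since m = (1 + c)/(c + rr + e), the denominator satisfies c + rr + e = (1 + c)/m = (1 + 0.099) / 6.065169 ≈ 0.181199.
With c = 0.099 and e = 0.03, the required reserve ratio on checkable deposits is 0.181199 − 0.099 − 0.03 = 0.052199.

5.2%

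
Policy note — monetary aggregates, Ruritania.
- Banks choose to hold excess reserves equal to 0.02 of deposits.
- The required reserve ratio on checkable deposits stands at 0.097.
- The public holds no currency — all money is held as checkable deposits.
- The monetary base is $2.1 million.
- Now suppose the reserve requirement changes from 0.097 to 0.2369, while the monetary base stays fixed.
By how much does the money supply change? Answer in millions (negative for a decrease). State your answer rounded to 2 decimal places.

-9.77 million

Initially m₁ = 1 / (0.097 + 0.02) ≈ 8.5470, so M₁ = 8.5470 × 2.1 = 17.9487 million.
After the change m₂ = 1 / (0.2369 + 0.02) ≈ 3.8926, so M₂ = 3.8926 × 2.1 ≈ 8.1745 million.
ΔM = M₂ − M₁ = 8.1745 − 17.9487 = -9.7742 million.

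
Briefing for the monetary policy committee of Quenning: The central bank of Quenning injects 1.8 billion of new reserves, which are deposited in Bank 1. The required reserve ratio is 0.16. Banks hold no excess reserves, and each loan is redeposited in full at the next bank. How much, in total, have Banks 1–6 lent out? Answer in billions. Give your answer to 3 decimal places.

Bank i lends (1 − rr)^i of the original deposit: Bank 1 lends 1.8·0.8400 = 1.5120, Bank 2 lends 1.8·0.8400² ≈ 1.2701, and so on.
Summing a geometric series: total = 1.8·[0.8400·(1 − 0.8400^6) / (1 − 0.8400)] ≈ 6.1302 billion.

6.130 billion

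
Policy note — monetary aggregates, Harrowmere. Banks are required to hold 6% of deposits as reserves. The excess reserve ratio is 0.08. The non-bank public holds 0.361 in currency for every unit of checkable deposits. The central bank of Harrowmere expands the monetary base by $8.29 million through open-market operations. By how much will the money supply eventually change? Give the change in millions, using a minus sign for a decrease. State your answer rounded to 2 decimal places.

$22.52 million

The money multiplier is m = (1 + c) / (rr + e + c) = (1 + 0.361) / (0.06 + 0.08 + 0.361) ≈ 2.7166.
The purchase adds 8.29 million of base, so ΔM = m × ΔMB = 2.7166 × (+8.29) ≈ 22.5206 million.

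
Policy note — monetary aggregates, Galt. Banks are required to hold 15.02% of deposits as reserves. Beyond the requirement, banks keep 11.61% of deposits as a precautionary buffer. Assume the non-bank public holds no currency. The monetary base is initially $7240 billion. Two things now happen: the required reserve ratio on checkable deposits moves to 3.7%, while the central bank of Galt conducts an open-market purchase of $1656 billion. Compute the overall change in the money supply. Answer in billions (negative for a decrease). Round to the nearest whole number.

$30918 billion

Before: m₁ = 1 / (0.1502 + 0.1161) ≈ 3.75516, MB₁ = 7240, so M₁ = 3.75516 × 7240 = 27187.3584 billion.
After: m₂ = 1 / (0.037 + 0.1161) ≈ 6.53168, MB₂ = 7240 + 1656 = 8896, so M₂ = 6.53168 × 8896 ≈ 58105.8253 billion.
ΔM = M₂ − M₁ = 58105.8253 − 27187.3584 = 30918.4669 billion.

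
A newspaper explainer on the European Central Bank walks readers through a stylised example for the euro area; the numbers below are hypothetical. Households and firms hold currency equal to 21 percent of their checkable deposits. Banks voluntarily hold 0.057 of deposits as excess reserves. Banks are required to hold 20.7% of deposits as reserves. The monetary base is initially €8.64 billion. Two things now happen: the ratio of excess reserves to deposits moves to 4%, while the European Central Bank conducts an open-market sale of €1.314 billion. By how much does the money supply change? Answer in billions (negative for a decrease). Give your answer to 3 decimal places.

Before: m₁ = (1 + 0.21) / (0.207 + 0.057 + 0.21) ≈ 2.55274, MB₁ = 8.64, so M₁ = 2.55274 × 8.64 ≈ 22.0557 billion.
After: m₂ = (1 + 0.21) / (0.207 + 0.04 + 0.21) ≈ 2.64770, MB₂ = 8.64 − 1.314 = 7.326, so M₂ = 2.64770 × 7.326 ≈ 19.3971 billion.
ΔM = M₂ − M₁ = 19.3971 − 22.0557 = -2.6586 billion.

-2.659 billion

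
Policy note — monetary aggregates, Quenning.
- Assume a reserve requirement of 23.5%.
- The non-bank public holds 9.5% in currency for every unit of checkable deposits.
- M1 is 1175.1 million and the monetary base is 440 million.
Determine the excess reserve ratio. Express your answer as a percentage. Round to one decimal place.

Using m = M/MB = 1175.1/440 ≈ 2.670682. Since m = (1 + c)/(c + rr + e), the denominator satisfies c + rr + e = (1 + c)/m = (1 + 0.095) / 2.670682 ≈ 0.410008.
With c = 0.095 and rr = 0.235, the excess reserve ratio is 0.410008 − 0.095 − 0.235 = 0.080008.

8.0%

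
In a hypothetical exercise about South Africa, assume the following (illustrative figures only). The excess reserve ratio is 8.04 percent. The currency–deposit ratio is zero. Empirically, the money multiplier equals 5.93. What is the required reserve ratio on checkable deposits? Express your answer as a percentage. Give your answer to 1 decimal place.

8.8%

Using m = 5.93. Since m = (1 + c)/(c + rr + e), the denominator satisfies c + rr + e = (1 + c)/m = (1 + 0) / 5.93 ≈ 0.168634.
With c = 0 and e = 0.0804, the required reserve ratio on checkable deposits is 0.168634 − 0 − 0.0804 = 0.088234.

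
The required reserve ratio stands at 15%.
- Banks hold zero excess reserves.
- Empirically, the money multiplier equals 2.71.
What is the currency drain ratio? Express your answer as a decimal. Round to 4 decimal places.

Using m = 2.71. From m = (1 + c)/(c + rr + e), rearranging gives 1 + c = m·(c + rr + e), so c·(1 − m) = m·(rr + e) − 1.
Hence c = [m·(rr + e) − 1]/(1 − m) = [2.71 × (0.15 + 0) − 1] / (1 − 2.71) ≈ 0.347076.

0.3471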